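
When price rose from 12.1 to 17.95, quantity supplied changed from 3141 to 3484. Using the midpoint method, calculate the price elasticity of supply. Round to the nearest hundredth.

%ΔQ = (3484 − 3141)/[(3141 + 3484)/2] = 343/3312.5 ≈ 0.1035.
%ΔP = (17.95 − 12.1)/[(12.1 + 17.95)/2] = 5.85/15.025 ≈ 0.3894.
Arc elasticity E = %ΔQ/%ΔP ≈ 0.1035/0.3894 ≈ 0.27.
|E| < 1: supply is inelastic over this range.

0.27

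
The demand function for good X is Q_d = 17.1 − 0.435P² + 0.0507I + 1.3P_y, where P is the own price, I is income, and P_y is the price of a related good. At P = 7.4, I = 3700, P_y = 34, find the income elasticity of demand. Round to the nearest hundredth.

0.83

Evaluating quantity at (P, I, P_y) gives Q_d = 17.1 − 0.435(7.4)² + 0.0507(3700) + 1.3(34) = 17.1 − 23.8206 + 187.59 + 44.2 = 225.0694.
∂Q_d/∂I = +0.0507, so E_I = 0.0507·(3700/225.0694) ≈ 0.83.
E_I ∈ (0,1): normal good (necessity).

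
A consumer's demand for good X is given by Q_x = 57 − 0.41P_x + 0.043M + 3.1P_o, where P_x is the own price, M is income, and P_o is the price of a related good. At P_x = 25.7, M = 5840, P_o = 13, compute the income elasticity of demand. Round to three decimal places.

0.743

Q_x = 57 − 0.41(25.7) + 0.043(5840) + 3.1(13) = 57 − 10.537 + 251.12 + 40.3 = 337.883.
∂Q_x/∂M = +0.043, so E_I = 0.043·(5840/337.883) ≈ 0.743.
E_I ∈ (0,1): normal good (necessity).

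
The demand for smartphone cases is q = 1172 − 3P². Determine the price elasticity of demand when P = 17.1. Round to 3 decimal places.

-5.952

At P = 17.1, q = 294.77.
dq/dP = −2·3·P = −102.6.
Point elasticity E = (dq/dP)·(P/q) = -102.6 × 17.1/294.77 ≈ -5.952.
|E| > 1, so demand is elastic at this price.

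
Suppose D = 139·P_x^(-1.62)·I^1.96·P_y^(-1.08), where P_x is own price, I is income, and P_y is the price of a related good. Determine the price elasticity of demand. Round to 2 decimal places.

For a Cobb–Douglas (constant-elasticity) form D = A·P_x^α·…, the elasticity with respect to P_x equals the exponent α at every point.
Here the exponent on P_x is -1.62, so the price elasticity of demand is -1.62.

-1.62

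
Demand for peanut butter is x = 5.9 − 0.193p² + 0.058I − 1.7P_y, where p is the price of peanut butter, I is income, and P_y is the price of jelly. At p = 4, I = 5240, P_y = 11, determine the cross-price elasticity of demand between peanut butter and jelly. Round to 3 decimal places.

-0.065

x = 5.9 − 0.193(4)² + 0.058(5240) − 1.7(11) = 5.9 − 3.088 + 303.92 − 18.7 = 288.032.
∂x/∂P_y = −1.7, so E_xy = -1.7·(11/288.032) ≈ -0.065.
E_xy < 0: the goods are complements.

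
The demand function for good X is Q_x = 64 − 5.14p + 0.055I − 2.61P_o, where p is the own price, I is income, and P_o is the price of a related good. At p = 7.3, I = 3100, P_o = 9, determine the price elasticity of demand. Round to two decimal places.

-0.22

Evaluating quantity at (p, I, P_o) gives Q_x = 64 − 5.14(7.3) + 0.055(3100) − 2.61(9) = 64 − 37.522 + 170.5 − 23.49 = 173.488.
∂Q_x/∂p = −5.14, so E_p = (−5.14)·(7.3/173.488) ≈ -0.22.
|E_p| < 1: demand is inelastic.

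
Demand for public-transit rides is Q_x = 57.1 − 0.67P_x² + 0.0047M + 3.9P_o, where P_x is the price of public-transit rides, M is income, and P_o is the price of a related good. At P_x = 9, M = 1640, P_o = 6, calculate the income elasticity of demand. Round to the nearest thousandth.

Q_x = 57.1 − 0.67(9)² + 0.0047(1640) + 3.9(6) = 57.1 − 54.27 + 7.708 + 23.4 = 33.938.
∂Q_x/∂M = +0.0047, so E_I = 0.0047·(1640/33.938) ≈ 0.227.
E_I ∈ (0,1): normal good (necessity).

0.227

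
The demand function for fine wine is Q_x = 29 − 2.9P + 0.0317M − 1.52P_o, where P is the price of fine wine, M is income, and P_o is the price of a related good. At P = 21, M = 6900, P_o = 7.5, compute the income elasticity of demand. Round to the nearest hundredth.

1.25

At the given point, Q_x = 29 − 2.9(21) + 0.0317(6900) − 1.52(7.5) = 29 − 60.9 + 218.73 − 11.4 = 175.43.
∂Q_x/∂M = +0.0317, so E_I = 0.0317·(6900/175.43) ≈ 1.25.
E_I > 1: normal good (luxury).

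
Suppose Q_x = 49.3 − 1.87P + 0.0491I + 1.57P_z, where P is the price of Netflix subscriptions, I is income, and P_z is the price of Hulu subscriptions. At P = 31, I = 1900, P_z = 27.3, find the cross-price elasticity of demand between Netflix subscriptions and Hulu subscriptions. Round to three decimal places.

First evaluate Q_x: 49.3 − 1.87(31) + 0.0491(1900) + 1.57(27.3) = 49.3 − 57.97 + 93.29 + 42.861 = 127.481.
∂Q_x/∂P_z = +1.57, so E_xy = 1.57·(27.3/127.481) ≈ 0.336.
E_xy > 0: the goods are substitutes.

0.336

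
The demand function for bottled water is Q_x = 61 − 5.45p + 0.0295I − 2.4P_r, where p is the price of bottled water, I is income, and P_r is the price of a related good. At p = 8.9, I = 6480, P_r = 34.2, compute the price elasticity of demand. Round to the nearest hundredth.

Q_x = 61 − 5.45(8.9) + 0.0295(6480) − 2.4(34.2) = 61 − 48.505 + 191.16 − 82.08 = 121.575.
∂Q_x/∂p = −5.45, so E_p = (−5.45)·(8.9/121.575) ≈ -0.40.
|E_p| < 1: demand is inelastic.

-0.40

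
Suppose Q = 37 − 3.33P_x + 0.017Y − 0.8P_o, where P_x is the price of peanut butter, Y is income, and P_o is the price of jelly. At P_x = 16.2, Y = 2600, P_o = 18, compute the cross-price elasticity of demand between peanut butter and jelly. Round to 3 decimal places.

Q = 37 − 3.33(16.2) + 0.017(2600) − 0.8(18) = 37 − 53.946 + 44.2 − 14.4 = 12.854.
∂Q/∂P_o = −0.8, so E_xy = -0.8·(18/12.854) ≈ -1.120.
E_xy < 0: the goods are complements.

-1.120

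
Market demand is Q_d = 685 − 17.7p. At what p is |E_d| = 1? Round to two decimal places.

For linear demand Q_d = a − bp, E = −bp/(a − bp). |E| = 1 ⇒ bp = a − bp ⇒ p = a/(2b).
p = 685/(2·17.7) ≈ 19.35.

19.35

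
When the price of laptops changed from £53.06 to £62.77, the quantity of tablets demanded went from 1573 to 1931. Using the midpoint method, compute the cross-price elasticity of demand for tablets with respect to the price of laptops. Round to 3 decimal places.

%ΔQ_x = (1931 − 1573)/[(1573+1931)/2] = 358/1752 ≈ 0.2043.
%ΔP_y = (62.77 − 53.06)/[(53.06+62.77)/2] ≈ 0.1677.
E_xy = 0.2043/0.1677 ≈ 1.219.
E_xy > 0, so tablets and laptops are substitutes.

1.219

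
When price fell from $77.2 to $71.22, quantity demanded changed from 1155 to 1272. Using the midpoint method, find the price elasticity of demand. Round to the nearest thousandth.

%ΔQ = (1272 − 1155)/[(1155 + 1272)/2] = 117/1213.5 ≈ 0.0964.
%Δp = (71.22 − 77.2)/[(77.2 + 71.22)/2] = -5.98/74.21 ≈ -0.0806.
Arc elasticity E = %ΔQ/%Δp ≈ 0.0964/-0.0806 ≈ -1.196.
|E| > 1: demand is elastic over this range.

-1.196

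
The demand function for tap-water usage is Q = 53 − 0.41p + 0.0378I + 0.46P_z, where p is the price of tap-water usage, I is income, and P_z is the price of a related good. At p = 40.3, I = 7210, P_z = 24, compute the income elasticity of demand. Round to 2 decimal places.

0.85

Q = 53 − 0.41(40.3) + 0.0378(7210) + 0.46(24) = 53 − 16.523 + 272.538 + 11.04 = 320.055.
∂Q/∂I = +0.0378, so E_I = 0.0378·(7210/320.055) ≈ 0.85.
E_I ∈ (0,1): normal good (necessity).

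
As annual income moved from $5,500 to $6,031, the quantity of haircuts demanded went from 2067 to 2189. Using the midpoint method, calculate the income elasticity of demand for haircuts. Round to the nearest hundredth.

%ΔQ = (2189 − 2067)/[(2067+2189)/2] = 122/2128 ≈ 0.0573.
%ΔM = (6,031 − 5,500)/[(5,500+6,031)/2] = 531/5765.5 ≈ 0.0921.
E_I = %ΔQ/%ΔM ≈ 0.62.
E_I ∈ (0,1): normal good (necessity).

0.62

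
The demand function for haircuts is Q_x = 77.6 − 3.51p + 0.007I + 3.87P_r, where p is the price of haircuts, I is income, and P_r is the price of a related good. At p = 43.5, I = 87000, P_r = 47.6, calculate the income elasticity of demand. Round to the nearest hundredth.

At the given point, Q_x = 77.6 − 3.51(43.5) + 0.007(87000) + 3.87(47.6) = 77.6 − 152.685 + 609 + 184.212 = 718.127.
∂Q_x/∂I = +0.007, so E_I = 0.007·(87000/718.127) ≈ 0.85.
E_I ∈ (0,1): normal good (necessity).

0.85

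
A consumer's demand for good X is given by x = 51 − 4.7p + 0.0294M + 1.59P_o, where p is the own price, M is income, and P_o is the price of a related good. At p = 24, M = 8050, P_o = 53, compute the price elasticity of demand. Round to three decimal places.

-0.435

Evaluating quantity at (p, M, P_o) gives x = 51 − 4.7(24) + 0.0294(8050) + 1.59(53) = 51 − 112.8 + 236.67 + 84.27 = 259.14.
∂x/∂p = −4.7, so E_p = (−4.7)·(24/259.14) ≈ -0.435.
|E_p| < 1: demand is inelastic.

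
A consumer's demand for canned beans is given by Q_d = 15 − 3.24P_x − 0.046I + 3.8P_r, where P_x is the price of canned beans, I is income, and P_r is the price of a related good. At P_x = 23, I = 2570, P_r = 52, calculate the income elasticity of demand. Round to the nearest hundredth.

-5.95

Q_d = 15 − 3.24(23) − 0.046(2570) + 3.8(52) = 15 − 74.52 − 118.22 + 197.6 = 19.86.
∂Q_d/∂I = −0.046, so E_I = -0.046·(2570/19.86) ≈ -5.95.
E_I < 0: inferior good.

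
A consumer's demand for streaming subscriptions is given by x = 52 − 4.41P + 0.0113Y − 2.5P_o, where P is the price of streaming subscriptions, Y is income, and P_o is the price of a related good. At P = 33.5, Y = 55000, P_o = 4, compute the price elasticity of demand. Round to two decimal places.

-0.29

Substituting, x = 52 − 4.41(33.5) + 0.0113(55000) − 2.5(4) = 52 − 147.735 + 621.5 − 10 = 515.765.
∂x/∂P = −4.41, so E_p = (−4.41)·(33.5/515.765) ≈ -0.29.
|E_p| < 1: demand is inelastic.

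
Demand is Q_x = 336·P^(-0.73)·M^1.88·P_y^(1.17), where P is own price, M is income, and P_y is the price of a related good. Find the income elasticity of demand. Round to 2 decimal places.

1.88

For a Cobb–Douglas (constant-elasticity) form Q_x = A·M^α·…, the elasticity with respect to M equals the exponent α at every point.
Here the exponent on M is 1.88, so the income elasticity of demand is 1.88.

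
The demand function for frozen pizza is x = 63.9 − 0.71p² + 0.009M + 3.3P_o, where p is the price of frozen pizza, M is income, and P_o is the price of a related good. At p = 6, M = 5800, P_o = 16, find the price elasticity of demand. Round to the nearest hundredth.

At the given point, x = 63.9 − 0.71(6)² + 0.009(5800) + 3.3(16) = 63.9 − 25.56 + 52.2 + 52.8 = 143.34.
∂x/∂p = −2·0.71·p = -8.52, so E_p = -8.52·(6/143.34) ≈ -0.36.
|E_p| < 1: demand is inelastic.

-0.36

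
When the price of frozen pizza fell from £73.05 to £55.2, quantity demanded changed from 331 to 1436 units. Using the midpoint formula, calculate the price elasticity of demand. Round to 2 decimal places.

%Δq = (1436 − 331)/[(331 + 1436)/2] = 1105/883.5 ≈ 1.2507.
%ΔP = (55.2 − 73.05)/[(73.05 + 55.2)/2] = -17.85/64.125 ≈ -0.2784.
Arc elasticity E = %Δq/%ΔP ≈ 1.2507/-0.2784 ≈ -4.49.
|E| > 1: demand is elastic over this range.

-4.49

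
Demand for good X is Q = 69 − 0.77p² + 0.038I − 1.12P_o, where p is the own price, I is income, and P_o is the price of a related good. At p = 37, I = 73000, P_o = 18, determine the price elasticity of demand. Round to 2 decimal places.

Evaluating quantity at (p, I, P_o) gives Q = 69 − 0.77(37)² + 0.038(73000) − 1.12(18) = 69 − 1054.13 + 2774 − 20.16 = 1768.71.
∂Q/∂p = −2·0.77·p = -56.98, so E_p = -56.98·(37/1768.71) ≈ -1.19.
|E_p| > 1: demand is elastic.

-1.19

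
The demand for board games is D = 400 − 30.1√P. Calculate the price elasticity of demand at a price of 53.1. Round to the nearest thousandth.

-0.607

At P = 53.1, D = 180.6621.
dD/dP = −30.1/(2√P) = −30.1/(2·7.287).
Point elasticity E = (dD/dP)·(P/D) = -2.0653 × 53.1/180.6621 ≈ -0.607.
|E| < 1, so demand is inelastic at this price.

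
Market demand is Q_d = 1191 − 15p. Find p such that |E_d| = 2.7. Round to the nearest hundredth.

Set −bp/(a − bp) = −2.7 ⇒ bp = 2.7(a − bp) ⇒ bp(1+2.7) = 2.7·a.
p = 2.7·1191/(15·3.7) ≈ 57.94.

57.94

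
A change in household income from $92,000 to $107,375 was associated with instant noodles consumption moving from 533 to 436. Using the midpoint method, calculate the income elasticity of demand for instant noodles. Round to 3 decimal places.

%ΔQ = (436 − 533)/[(533+436)/2] = -97/484.5 ≈ -0.2002.
%ΔI = (107,375 − 92,000)/[(92,000+107,375)/2] = 15375/99687.5 ≈ 0.1542.
E_I = %ΔQ/%ΔI ≈ -1.298.
E_I < 0: inferior good.

-1.298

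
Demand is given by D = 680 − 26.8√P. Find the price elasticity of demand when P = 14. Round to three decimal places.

At P = 14, D = 579.7236.
dD/dP = −26.8/(2√P) = −26.8/(2·3.7417).
Point elasticity E = (dD/dP)·(P/D) = -3.5813 × 14/579.7236 ≈ -0.086.
|E| < 1, so demand is inelastic at this price.

-0.086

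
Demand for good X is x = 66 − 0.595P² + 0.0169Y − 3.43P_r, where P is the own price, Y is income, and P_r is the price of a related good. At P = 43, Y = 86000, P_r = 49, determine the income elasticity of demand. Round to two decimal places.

5.79

x = 66 − 0.595(43)² + 0.0169(86000) − 3.43(49) = 66 − 1100.155 + 1453.4 − 168.07 = 251.175.
∂x/∂Y = +0.0169, so E_I = 0.0169·(86000/251.175) ≈ 5.79.
E_I > 1: normal good (luxury).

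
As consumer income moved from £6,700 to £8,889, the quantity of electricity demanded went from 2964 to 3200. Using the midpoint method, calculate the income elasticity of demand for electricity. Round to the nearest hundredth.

%ΔQ = (3200 − 2964)/[(2964+3200)/2] = 236/3082 ≈ 0.0766.
%ΔM = (8,889 − 6,700)/[(6,700+8,889)/2] = 2189/7794.5 ≈ 0.2808.
E_I = %ΔQ/%ΔM ≈ 0.27.
E_I ∈ (0,1): normal good (necessity).

0.27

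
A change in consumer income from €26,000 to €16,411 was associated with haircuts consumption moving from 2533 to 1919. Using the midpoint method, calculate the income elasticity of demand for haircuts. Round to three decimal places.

0.610

%ΔQ = (1919 − 2533)/[(2533+1919)/2] = -614/2226 ≈ -0.2758.
%ΔY = (16,411 − 26,000)/[(26,000+16,411)/2] = -9589/21205.5 ≈ -0.4522.
E_I = %ΔQ/%ΔY ≈ 0.610.
E_I ∈ (0,1): normal good (necessity).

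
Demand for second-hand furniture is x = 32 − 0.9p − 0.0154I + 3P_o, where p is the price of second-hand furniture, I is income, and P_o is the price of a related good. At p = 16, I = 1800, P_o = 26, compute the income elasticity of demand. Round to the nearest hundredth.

-0.41

First evaluate x: 32 − 0.9(16) − 0.0154(1800) + 3(26) = 32 − 14.4 − 27.72 + 78 = 67.88.
∂x/∂I = −0.0154, so E_I = -0.0154·(1800/67.88) ≈ -0.41.
E_I < 0: inferior good.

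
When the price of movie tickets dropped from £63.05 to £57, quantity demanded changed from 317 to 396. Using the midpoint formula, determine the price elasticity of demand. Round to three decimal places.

-2.199

%ΔQ = (396 − 317)/[(317 + 396)/2] = 79/356.5 ≈ 0.2216.
%ΔP = (57 − 63.05)/[(63.05 + 57)/2] = -6.05/60.025 ≈ -0.1008.
Arc elasticity E = %ΔQ/%ΔP ≈ 0.2216/-0.1008 ≈ -2.199.
|E| > 1: demand is elastic over this range.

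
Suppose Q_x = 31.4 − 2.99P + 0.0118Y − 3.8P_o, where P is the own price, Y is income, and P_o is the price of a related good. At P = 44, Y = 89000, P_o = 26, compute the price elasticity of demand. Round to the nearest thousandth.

Evaluating quantity at (P, Y, P_o) gives Q_x = 31.4 − 2.99(44) + 0.0118(89000) − 3.8(26) = 31.4 − 131.56 + 1050.2 − 98.8 = 851.24.
∂Q_x/∂P = −2.99, so E_p = (−2.99)·(44/851.24) ≈ -0.155.
|E_p| < 1: demand is inelastic.

-0.155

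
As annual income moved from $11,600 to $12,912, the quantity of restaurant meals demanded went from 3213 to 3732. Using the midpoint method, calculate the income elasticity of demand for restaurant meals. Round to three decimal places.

%ΔQ = (3732 − 3213)/[(3213+3732)/2] = 519/3472.5 ≈ 0.1495.
%ΔY = (12,912 − 11,600)/[(11,600+12,912)/2] = 1312/12256 ≈ 0.1070.
E_I = %ΔQ/%ΔY ≈ 1.396.
E_I > 1: normal good (luxury).

1.396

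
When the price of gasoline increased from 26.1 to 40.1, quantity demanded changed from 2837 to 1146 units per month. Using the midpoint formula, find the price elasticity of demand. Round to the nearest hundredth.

-2.01

%Δq = (1146 − 2837)/[(2837 + 1146)/2] = -1691/1991.5 ≈ -0.8491.
%Δp = (40.1 − 26.1)/[(26.1 + 40.1)/2] = 14/33.1 ≈ 0.4230.
Arc elasticity E = %Δq/%Δp ≈ -0.8491/0.4230 ≈ -2.01.
|E| > 1: demand is elastic over this range.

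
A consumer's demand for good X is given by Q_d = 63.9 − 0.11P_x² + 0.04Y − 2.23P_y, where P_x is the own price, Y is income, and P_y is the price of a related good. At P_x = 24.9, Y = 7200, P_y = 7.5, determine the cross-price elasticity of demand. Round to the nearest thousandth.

At the given point, Q_d = 63.9 − 0.11(24.9)² + 0.04(7200) − 2.23(7.5) = 63.9 − 68.2011 + 288 − 16.725 = 266.9739.
∂Q_d/∂P_y = −2.23, so E_xy = -2.23·(7.5/266.9739) ≈ -0.063.
E_xy < 0: the goods are complements.

-0.063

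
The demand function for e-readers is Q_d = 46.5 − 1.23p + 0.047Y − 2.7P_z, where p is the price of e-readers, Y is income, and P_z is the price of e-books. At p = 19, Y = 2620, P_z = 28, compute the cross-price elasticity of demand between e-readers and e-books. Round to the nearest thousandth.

At the given point, Q_d = 46.5 − 1.23(19) + 0.047(2620) − 2.7(28) = 46.5 − 23.37 + 123.14 − 75.6 = 70.67.
∂Q_d/∂P_z = −2.7, so E_xy = -2.7·(28/70.67) ≈ -1.070.
E_xy < 0: the goods are complements.

-1.070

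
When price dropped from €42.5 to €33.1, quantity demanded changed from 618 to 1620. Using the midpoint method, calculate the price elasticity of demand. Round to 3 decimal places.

%Δq = (1620 − 618)/[(618 + 1620)/2] = 1002/1119 ≈ 0.8954.
%Δp = (33.1 − 42.5)/[(42.5 + 33.1)/2] = -9.4/37.8 ≈ -0.2487.
Arc elasticity E = %Δq/%Δp ≈ 0.8954/-0.2487 ≈ -3.601.
|E| > 1: demand is elastic over this range.

-3.601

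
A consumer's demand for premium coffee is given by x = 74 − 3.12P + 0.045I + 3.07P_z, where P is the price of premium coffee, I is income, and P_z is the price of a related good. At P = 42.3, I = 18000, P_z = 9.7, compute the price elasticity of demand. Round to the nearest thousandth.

-0.169

Substituting, x = 74 − 3.12(42.3) + 0.045(18000) + 3.07(9.7) = 74 − 131.976 + 810 + 29.779 = 781.803.
∂x/∂P = −3.12, so E_p = (−3.12)·(42.3/781.803) ≈ -0.169.
|E_p| < 1: demand is inelastic.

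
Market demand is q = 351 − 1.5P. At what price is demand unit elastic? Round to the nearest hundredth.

117.00

For linear demand q = a − bP, E = −bP/(a − bP). |E| = 1 ⇒ bP = a − bP ⇒ P = a/(2b).
P = 351/(2·1.5) = 117.00.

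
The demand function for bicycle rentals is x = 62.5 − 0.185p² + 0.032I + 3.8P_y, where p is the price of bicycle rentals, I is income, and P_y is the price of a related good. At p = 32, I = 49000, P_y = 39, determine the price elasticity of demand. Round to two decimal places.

First evaluate x: 62.5 − 0.185(32)² + 0.032(49000) + 3.8(39) = 62.5 − 189.44 + 1568 + 148.2 = 1589.26.
∂x/∂p = −2·0.185·p = -11.84, so E_p = -11.84·(32/1589.26) ≈ -0.24.
|E_p| < 1: demand is inelastic.

-0.24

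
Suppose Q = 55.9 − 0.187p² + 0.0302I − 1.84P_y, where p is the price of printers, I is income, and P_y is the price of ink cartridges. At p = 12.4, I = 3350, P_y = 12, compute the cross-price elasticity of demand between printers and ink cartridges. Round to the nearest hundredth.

-0.21

Substituting, Q = 55.9 − 0.187(12.4)² + 0.0302(3350) − 1.84(12) = 55.9 − 28.7531 + 101.17 − 22.08 = 106.2369.
∂Q/∂P_y = −1.84, so E_xy = -1.84·(12/106.2369) ≈ -0.21.
E_xy < 0: the goods are complements.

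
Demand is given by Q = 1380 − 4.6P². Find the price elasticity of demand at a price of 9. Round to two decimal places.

At P = 9, Q = 1007.4.
dQ/dP = −2·4.6·P = −82.8.
Point elasticity E = (dQ/dP)·(P/Q) = -82.8 × 9/1007.4 ≈ -0.74.
|E| < 1, so demand is inelastic at this price.

-0.74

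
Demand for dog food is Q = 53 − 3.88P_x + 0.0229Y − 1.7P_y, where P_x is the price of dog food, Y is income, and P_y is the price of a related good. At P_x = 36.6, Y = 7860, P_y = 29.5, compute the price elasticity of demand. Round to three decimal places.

-3.478

Q = 53 − 3.88(36.6) + 0.0229(7860) − 1.7(29.5) = 53 − 142.008 + 179.994 − 50.15 = 40.836.
∂Q/∂P_x = −3.88, so E_p = (−3.88)·(36.6/40.836) ≈ -3.478.
|E_p| > 1: demand is elastic.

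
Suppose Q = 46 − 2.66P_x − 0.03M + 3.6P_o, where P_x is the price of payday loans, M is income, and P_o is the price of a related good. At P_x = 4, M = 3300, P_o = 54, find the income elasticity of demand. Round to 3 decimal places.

Q = 46 − 2.66(4) − 0.03(3300) + 3.6(54) = 46 − 10.64 − 99 + 194.4 = 130.76.
∂Q/∂M = −0.03, so E_I = -0.03·(3300/130.76) ≈ -0.757.
E_I < 0: inferior good.

-0.757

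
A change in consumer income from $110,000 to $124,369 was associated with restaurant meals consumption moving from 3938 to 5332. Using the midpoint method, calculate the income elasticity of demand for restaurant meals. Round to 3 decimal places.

%ΔQ = (5332 − 3938)/[(3938+5332)/2] = 1394/4635 ≈ 0.3008.
%ΔI = (124,369 − 110,000)/[(110,000+124,369)/2] = 14369/117184.5 ≈ 0.1226.
E_I = %ΔQ/%ΔI ≈ 2.453.
E_I > 1: normal good (luxury).

2.453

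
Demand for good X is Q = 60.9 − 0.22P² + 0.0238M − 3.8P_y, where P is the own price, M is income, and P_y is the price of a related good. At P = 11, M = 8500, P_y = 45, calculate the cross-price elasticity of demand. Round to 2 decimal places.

First evaluate Q: 60.9 − 0.22(11)² + 0.0238(8500) − 3.8(45) = 60.9 − 26.62 + 202.3 − 171 = 65.58.
∂Q/∂P_y = −3.8, so E_xy = -3.8·(45/65.58) ≈ -2.61.
E_xy < 0: the goods are complements.

-2.61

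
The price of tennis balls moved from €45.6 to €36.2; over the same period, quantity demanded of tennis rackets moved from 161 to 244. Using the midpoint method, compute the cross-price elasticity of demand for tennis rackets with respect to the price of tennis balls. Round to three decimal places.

-1.783

%ΔQ_x = (244 − 161)/[(161+244)/2] = 83/202.5 ≈ 0.4099.
%ΔP_y = (36.2 − 45.6)/[(45.6+36.2)/2] ≈ -0.2298.
E_xy = 0.4099/-0.2298 ≈ -1.783.
E_xy < 0, so tennis rackets and tennis balls are complements.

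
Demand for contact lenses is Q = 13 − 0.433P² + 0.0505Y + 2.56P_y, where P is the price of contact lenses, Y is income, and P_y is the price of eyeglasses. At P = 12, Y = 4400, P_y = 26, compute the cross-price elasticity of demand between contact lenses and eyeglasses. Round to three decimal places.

0.278

At the given point, Q = 13 − 0.433(12)² + 0.0505(4400) + 2.56(26) = 13 − 62.352 + 222.2 + 66.56 = 239.408.
∂Q/∂P_y = +2.56, so E_xy = 2.56·(26/239.408) ≈ 0.278.
E_xy > 0: the goods are substitutes.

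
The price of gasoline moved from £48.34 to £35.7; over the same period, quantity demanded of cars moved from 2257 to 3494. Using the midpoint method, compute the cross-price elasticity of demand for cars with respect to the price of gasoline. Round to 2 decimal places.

%ΔQ_x = (3494 − 2257)/[(2257+3494)/2] = 1237/2875.5 ≈ 0.4302.
%ΔP_y = (35.7 − 48.34)/[(48.34+35.7)/2] ≈ -0.3008.
E_xy = 0.4302/-0.3008 ≈ -1.43.
E_xy < 0, so cars and gasoline are complements.

-1.43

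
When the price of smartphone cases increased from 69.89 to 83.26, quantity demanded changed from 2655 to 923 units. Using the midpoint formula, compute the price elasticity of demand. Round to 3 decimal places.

%ΔQ = (923 − 2655)/[(2655 + 923)/2] = -1732/1789 ≈ -0.9681.
%Δp = (83.26 − 69.89)/[(69.89 + 83.26)/2] = 13.37/76.575 ≈ 0.1746.
Arc elasticity E = %ΔQ/%Δp ≈ -0.9681/0.1746 ≈ -5.545.
|E| > 1: demand is elastic over this range.

-5.545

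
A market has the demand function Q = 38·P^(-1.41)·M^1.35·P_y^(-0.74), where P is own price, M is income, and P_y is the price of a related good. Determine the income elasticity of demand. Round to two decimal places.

For a Cobb–Douglas (constant-elasticity) form Q = A·M^α·…, the elasticity with respect to M equals the exponent α at every point.
Here the exponent on M is 1.35, so the income elasticity of demand is 1.35.

1.35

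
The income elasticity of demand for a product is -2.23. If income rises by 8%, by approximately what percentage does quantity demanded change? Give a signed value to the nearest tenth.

-17.8

%ΔQ ≈ E × %ΔI = (-2.23) × (8%) ≈ -17.8%.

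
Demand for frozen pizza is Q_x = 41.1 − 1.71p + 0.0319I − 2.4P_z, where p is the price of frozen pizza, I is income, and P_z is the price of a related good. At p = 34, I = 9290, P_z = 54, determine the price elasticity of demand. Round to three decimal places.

Evaluating quantity at (p, I, P_z) gives Q_x = 41.1 − 1.71(34) + 0.0319(9290) − 2.4(54) = 41.1 − 58.14 + 296.351 − 129.6 = 149.711.
∂Q_x/∂p = −1.71, so E_p = (−1.71)·(34/149.711) ≈ -0.388.
|E_p| < 1: demand is inelastic.

-0.388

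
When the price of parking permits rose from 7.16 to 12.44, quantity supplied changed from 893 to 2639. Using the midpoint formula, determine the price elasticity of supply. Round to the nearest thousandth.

%ΔQ = (2639 − 893)/[(893 + 2639)/2] = 1746/1766 ≈ 0.9887.
%ΔP = (12.44 − 7.16)/[(7.16 + 12.44)/2] = 5.28/9.8 ≈ 0.5388.
Arc elasticity E = %ΔQ/%ΔP ≈ 0.9887/0.5388 ≈ 1.835.
|E| > 1: supply is elastic over this range.

1.835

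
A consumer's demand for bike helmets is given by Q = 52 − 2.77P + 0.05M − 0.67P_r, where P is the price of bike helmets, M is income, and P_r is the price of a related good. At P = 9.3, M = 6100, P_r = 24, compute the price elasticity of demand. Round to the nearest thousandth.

At the given point, Q = 52 − 2.77(9.3) + 0.05(6100) − 0.67(24) = 52 − 25.761 + 305 − 16.08 = 315.159.
∂Q/∂P = −2.77, so E_p = (−2.77)·(9.3/315.159) ≈ -0.082.
|E_p| < 1: demand is inelastic.

-0.082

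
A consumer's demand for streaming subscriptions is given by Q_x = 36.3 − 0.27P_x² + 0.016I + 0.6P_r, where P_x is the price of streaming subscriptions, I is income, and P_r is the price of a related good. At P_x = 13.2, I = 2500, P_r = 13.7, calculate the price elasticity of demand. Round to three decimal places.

First evaluate Q_x: 36.3 − 0.27(13.2)² + 0.016(2500) + 0.6(13.7) = 36.3 − 47.0448 + 40 + 8.22 = 37.4752.
∂Q_x/∂P_x = −2·0.27·P_x = -7.128, so E_p = -7.128·(13.2/37.4752) ≈ -2.511.
|E_p| > 1: demand is elastic.

-2.511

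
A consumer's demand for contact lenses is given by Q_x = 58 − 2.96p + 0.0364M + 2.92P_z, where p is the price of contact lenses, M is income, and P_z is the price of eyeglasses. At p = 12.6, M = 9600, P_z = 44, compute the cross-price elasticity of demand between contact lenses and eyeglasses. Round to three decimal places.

0.258

Evaluating quantity at (p, M, P_z) gives Q_x = 58 − 2.96(12.6) + 0.0364(9600) + 2.92(44) = 58 − 37.296 + 349.44 + 128.48 = 498.624.
∂Q_x/∂P_z = +2.92, so E_xy = 2.92·(44/498.624) ≈ 0.258.
E_xy > 0: the goods are substitutes.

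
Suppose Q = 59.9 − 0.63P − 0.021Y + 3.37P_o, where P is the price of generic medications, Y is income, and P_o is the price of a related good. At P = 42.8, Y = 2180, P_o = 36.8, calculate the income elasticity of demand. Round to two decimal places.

Substituting, Q = 59.9 − 0.63(42.8) − 0.021(2180) + 3.37(36.8) = 59.9 − 26.964 − 45.78 + 124.016 = 111.172.
∂Q/∂Y = −0.021, so E_I = -0.021·(2180/111.172) ≈ -0.41.
E_I < 0: inferior good.

-0.41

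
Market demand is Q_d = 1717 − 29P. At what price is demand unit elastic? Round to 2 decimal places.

For linear demand Q_d = a − bP, E = −bP/(a − bP). |E| = 1 ⇒ bP = a − bP ⇒ P = a/(2b).
P = 1717/(2·29) ≈ 29.60.

29.60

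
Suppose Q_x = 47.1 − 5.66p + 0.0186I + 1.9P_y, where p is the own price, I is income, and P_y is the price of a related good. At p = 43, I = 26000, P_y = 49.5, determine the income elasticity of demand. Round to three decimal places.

First evaluate Q_x: 47.1 − 5.66(43) + 0.0186(26000) + 1.9(49.5) = 47.1 − 243.38 + 483.6 + 94.05 = 381.37.
∂Q_x/∂I = +0.0186, so E_I = 0.0186·(26000/381.37) ≈ 1.268.
E_I > 1: normal good (luxury).

1.268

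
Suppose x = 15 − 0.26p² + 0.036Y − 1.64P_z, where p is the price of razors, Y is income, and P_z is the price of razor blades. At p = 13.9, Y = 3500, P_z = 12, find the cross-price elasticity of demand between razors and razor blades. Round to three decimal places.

First evaluate x: 15 − 0.26(13.9)² + 0.036(3500) − 1.64(12) = 15 − 50.2346 + 126 − 19.68 = 71.0854.
∂x/∂P_z = −1.64, so E_xy = -1.64·(12/71.0854) ≈ -0.277.
E_xy < 0: the goods are complements.

-0.277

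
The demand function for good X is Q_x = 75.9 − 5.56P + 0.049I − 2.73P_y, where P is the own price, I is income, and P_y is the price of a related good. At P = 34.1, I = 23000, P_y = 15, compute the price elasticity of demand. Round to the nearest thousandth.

At the given point, Q_x = 75.9 − 5.56(34.1) + 0.049(23000) − 2.73(15) = 75.9 − 189.596 + 1127 − 40.95 = 972.354.
∂Q_x/∂P = −5.56, so E_p = (−5.56)·(34.1/972.354) ≈ -0.195.
|E_p| < 1: demand is inelastic.

-0.195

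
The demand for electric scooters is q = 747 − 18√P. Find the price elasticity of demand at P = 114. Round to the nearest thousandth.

-0.173

At P = 114, q = 554.8126.
dq/dP = −18/(2√P) = −18/(2·10.6771).
Point elasticity E = (dq/dP)·(P/q) = -0.8429 × 114/554.8126 ≈ -0.173.
|E| < 1, so demand is inelastic at this price.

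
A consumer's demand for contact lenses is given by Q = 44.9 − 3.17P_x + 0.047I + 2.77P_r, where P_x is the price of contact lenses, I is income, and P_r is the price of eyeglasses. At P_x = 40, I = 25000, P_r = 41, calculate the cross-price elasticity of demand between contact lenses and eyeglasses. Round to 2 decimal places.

First evaluate Q: 44.9 − 3.17(40) + 0.047(25000) + 2.77(41) = 44.9 − 126.8 + 1175 + 113.57 = 1206.67.
∂Q/∂P_r = +2.77, so E_xy = 2.77·(41/1206.67) ≈ 0.09.
E_xy > 0: the goods are substitutes.

0.09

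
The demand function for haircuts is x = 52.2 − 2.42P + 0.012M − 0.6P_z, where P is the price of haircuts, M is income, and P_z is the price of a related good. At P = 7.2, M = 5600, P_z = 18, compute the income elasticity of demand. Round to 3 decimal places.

0.737

x = 52.2 − 2.42(7.2) + 0.012(5600) − 0.6(18) = 52.2 − 17.424 + 67.2 − 10.8 = 91.176.
∂x/∂M = +0.012, so E_I = 0.012·(5600/91.176) ≈ 0.737.
E_I ∈ (0,1): normal good (necessity).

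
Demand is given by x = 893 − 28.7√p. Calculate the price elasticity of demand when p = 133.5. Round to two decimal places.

At p = 133.5, x = 561.3939.
dx/dp = −28.7/(2√p) = −28.7/(2·11.5542).
Point elasticity E = (dx/dp)·(p/x) = -1.242 × 133.5/561.3939 ≈ -0.30.
|E| < 1, so demand is inelastic at this price.

-0.30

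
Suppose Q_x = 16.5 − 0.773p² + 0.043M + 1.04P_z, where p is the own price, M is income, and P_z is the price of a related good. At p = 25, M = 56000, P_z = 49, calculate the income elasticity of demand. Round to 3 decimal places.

1.209

First evaluate Q_x: 16.5 − 0.773(25)² + 0.043(56000) + 1.04(49) = 16.5 − 483.125 + 2408 + 50.96 = 1992.335.
∂Q_x/∂M = +0.043, so E_I = 0.043·(56000/1992.335) ≈ 1.209.
E_I > 1: normal good (luxury).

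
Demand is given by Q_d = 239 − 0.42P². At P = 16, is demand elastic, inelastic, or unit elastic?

At P = 16, Q_d = 131.48.
dQ_d/dP = −2·0.42·P = −13.44.
Point elasticity E = (dQ_d/dP)·(P/Q_d) = -13.44 × 16/131.48 ≈ -1.636.
|E| ≈ 1.636 > 1, so demand is elastic.

elastic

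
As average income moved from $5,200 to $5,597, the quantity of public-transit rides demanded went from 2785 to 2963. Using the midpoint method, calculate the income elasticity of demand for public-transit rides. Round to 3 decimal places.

%ΔQ = (2963 − 2785)/[(2785+2963)/2] = 178/2874 ≈ 0.0619.
%ΔM = (5,597 − 5,200)/[(5,200+5,597)/2] = 397/5398.5 ≈ 0.0735.
E_I = %ΔQ/%ΔM ≈ 0.842.
E_I ∈ (0,1): normal good (necessity).

0.842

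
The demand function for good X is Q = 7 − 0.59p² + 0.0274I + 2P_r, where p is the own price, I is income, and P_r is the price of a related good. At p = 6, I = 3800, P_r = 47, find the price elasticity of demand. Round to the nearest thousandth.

Q = 7 − 0.59(6)² + 0.0274(3800) + 2(47) = 7 − 21.24 + 104.12 + 94 = 183.88.
∂Q/∂p = −2·0.59·p = -7.08, so E_p = -7.08·(6/183.88) ≈ -0.231.
|E_p| < 1: demand is inelastic.

-0.231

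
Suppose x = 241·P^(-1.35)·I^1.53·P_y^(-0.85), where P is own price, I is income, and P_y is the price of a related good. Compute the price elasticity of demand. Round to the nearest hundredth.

-1.35

For a Cobb–Douglas (constant-elasticity) form x = A·P^α·…, the elasticity with respect to P equals the exponent α at every point.
Here the exponent on P is -1.35, so the price elasticity of demand is -1.35.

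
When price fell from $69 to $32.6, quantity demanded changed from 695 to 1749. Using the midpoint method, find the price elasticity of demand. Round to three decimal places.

%ΔQ = (1749 − 695)/[(695 + 1749)/2] = 1054/1222 ≈ 0.8625.
%Δp = (32.6 − 69)/[(69 + 32.6)/2] = -36.4/50.8 ≈ -0.7165.
Arc elasticity E = %ΔQ/%Δp ≈ 0.8625/-0.7165 ≈ -1.204.
|E| > 1: demand is elastic over this range.

-1.204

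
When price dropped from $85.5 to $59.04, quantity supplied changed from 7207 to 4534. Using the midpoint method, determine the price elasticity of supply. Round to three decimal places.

%Δq = (4534 − 7207)/[(7207 + 4534)/2] = -2673/5870.5 ≈ -0.4553.
%ΔP = (59.04 − 85.5)/[(85.5 + 59.04)/2] = -26.46/72.27 ≈ -0.3661.
Arc elasticity E = %Δq/%ΔP ≈ -0.4553/-0.3661 ≈ 1.244.
|E| > 1: supply is elastic over this range.

1.244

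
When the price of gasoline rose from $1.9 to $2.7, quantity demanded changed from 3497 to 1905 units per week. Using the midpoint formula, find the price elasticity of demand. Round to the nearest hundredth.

%ΔQ = (1905 − 3497)/[(3497 + 1905)/2] = -1592/2701 ≈ -0.5894.
%Δp = (2.7 − 1.9)/[(1.9 + 2.7)/2] = 0.8/2.3 ≈ 0.3478.
Arc elasticity E = %ΔQ/%Δp ≈ -0.5894/0.3478 ≈ -1.69.
|E| > 1: demand is elastic over this range.

-1.69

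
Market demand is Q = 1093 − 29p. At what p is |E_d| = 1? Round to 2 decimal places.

For linear demand Q = a − bp, E = −bp/(a − bp). |E| = 1 ⇒ bp = a − bp ⇒ p = a/(2b).
p = 1093/(2·29) ≈ 18.84.

18.84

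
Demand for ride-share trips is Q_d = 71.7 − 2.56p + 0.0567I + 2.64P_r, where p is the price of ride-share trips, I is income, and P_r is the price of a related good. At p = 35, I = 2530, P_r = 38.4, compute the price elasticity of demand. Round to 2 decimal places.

-0.39

Evaluating quantity at (p, I, P_r) gives Q_d = 71.7 − 2.56(35) + 0.0567(2530) + 2.64(38.4) = 71.7 − 89.6 + 143.451 + 101.376 = 226.927.
∂Q_d/∂p = −2.56, so E_p = (−2.56)·(35/226.927) ≈ -0.39.
|E_p| < 1: demand is inelastic.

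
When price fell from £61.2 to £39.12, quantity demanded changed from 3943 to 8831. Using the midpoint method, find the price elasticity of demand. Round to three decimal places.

-1.739

%Δq = (8831 − 3943)/[(3943 + 8831)/2] = 4888/6387 ≈ 0.7653.
%Δp = (39.12 − 61.2)/[(61.2 + 39.12)/2] = -22.08/50.16 ≈ -0.4402.
Arc elasticity E = %Δq/%Δp ≈ 0.7653/-0.4402 ≈ -1.739.
|E| > 1: demand is elastic over this range.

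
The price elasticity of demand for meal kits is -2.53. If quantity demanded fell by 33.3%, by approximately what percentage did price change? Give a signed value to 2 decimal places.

13.16

%ΔQ ≈ E × %ΔP ⇒ %ΔP = %ΔQ / E = (-33.3%)/(-2.53) ≈ 13.16%.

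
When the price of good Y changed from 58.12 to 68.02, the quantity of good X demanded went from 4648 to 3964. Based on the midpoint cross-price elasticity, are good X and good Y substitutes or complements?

%ΔQ_x = (3964 − 4648)/[(4648+3964)/2] = -684/4306 ≈ -0.1588.
%ΔP_y = (68.02 − 58.12)/[(58.12+68.02)/2] ≈ 0.1570.
E_xy = -0.1588/0.1570 ≈ -1.012.
E_xy < 0, so the goods are complements.

complements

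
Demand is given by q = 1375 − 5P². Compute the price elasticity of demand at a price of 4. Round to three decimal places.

At P = 4, q = 1295.
dq/dP = −2·5·P = −40.
Point elasticity E = (dq/dP)·(P/q) = -40 × 4/1295 ≈ -0.124.
|E| < 1, so demand is inelastic at this price.

-0.124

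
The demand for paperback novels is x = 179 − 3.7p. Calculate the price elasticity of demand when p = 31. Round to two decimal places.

-1.78

At p = 31, x = 64.3.
dx/dp = −3.7.
Point elasticity E = (dx/dp)·(p/x) = -3.7 × 31/64.3 ≈ -1.78.
|E| > 1, so demand is elastic at this price.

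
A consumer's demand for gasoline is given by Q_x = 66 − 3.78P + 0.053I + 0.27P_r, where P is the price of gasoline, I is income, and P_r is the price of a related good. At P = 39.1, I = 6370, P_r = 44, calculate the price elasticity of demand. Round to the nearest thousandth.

-0.552

Substituting, Q_x = 66 − 3.78(39.1) + 0.053(6370) + 0.27(44) = 66 − 147.798 + 337.61 + 11.88 = 267.692.
∂Q_x/∂P = −3.78, so E_p = (−3.78)·(39.1/267.692) ≈ -0.552.
|E_p| < 1: demand is inelastic.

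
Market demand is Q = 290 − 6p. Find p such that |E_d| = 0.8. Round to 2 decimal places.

Set −bp/(a − bp) = −0.8 ⇒ bp = 0.8(a − bp) ⇒ bp(1+0.8) = 0.8·a.
p = 0.8·290/(6·1.8) ≈ 21.48.

21.48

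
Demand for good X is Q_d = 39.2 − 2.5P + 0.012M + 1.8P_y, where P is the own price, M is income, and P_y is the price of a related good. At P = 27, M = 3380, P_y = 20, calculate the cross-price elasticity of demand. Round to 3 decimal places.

0.746

Q_d = 39.2 − 2.5(27) + 0.012(3380) + 1.8(20) = 39.2 − 67.5 + 40.56 + 36 = 48.26.
∂Q_d/∂P_y = +1.8, so E_xy = 1.8·(20/48.26) ≈ 0.746.
E_xy > 0: the goods are substitutes.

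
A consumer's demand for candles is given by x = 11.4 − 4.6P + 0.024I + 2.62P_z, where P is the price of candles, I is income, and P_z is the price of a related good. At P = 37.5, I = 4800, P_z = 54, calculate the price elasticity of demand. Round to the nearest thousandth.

-1.805

x = 11.4 − 4.6(37.5) + 0.024(4800) + 2.62(54) = 11.4 − 172.5 + 115.2 + 141.48 = 95.58.
∂x/∂P = −4.6, so E_p = (−4.6)·(37.5/95.58) ≈ -1.805.
|E_p| > 1: demand is elastic.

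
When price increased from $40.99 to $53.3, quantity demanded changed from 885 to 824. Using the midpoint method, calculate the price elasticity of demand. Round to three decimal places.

%ΔQ = (824 − 885)/[(885 + 824)/2] = -61/854.5 ≈ -0.0714.
%ΔP = (53.3 − 40.99)/[(40.99 + 53.3)/2] = 12.31/47.145 ≈ 0.2611.
Arc elasticity E = %ΔQ/%ΔP ≈ -0.0714/0.2611 ≈ -0.273.
|E| < 1: demand is inelastic over this range.

-0.273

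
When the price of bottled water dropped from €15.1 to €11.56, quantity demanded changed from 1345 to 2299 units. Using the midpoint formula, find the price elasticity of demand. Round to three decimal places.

%ΔQ = (2299 − 1345)/[(1345 + 2299)/2] = 954/1822 ≈ 0.5236.
%Δp = (11.56 − 15.1)/[(15.1 + 11.56)/2] = -3.54/13.33 ≈ -0.2656.
Arc elasticity E = %ΔQ/%Δp ≈ 0.5236/-0.2656 ≈ -1.972.
|E| > 1: demand is elastic over this range.

-1.972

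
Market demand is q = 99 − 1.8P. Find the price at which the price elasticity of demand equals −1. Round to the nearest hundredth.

27.50

For linear demand q = a − bP, E = −bP/(a − bP). |E| = 1 ⇒ bP = a − bP ⇒ P = a/(2b).
P = 99/(2·1.8) = 27.50.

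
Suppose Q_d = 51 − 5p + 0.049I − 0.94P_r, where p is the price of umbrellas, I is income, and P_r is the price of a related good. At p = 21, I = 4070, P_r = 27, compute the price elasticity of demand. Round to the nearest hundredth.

-0.87

At the given point, Q_d = 51 − 5(21) + 0.049(4070) − 0.94(27) = 51 − 105 + 199.43 − 25.38 = 120.05.
∂Q_d/∂p = −5, so E_p = (−5)·(21/120.05) ≈ -0.87.
|E_p| < 1: demand is inelastic.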